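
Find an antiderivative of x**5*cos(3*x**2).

Let u = x², du = 2x dx; rewrite as (1/2)∫ u^2·cos(3u) du.
Now integrate by parts 2 times.

x**4*sin(3*x**2)/6 + x**2*cos(3*x**2)/9 - sin(3*x**2)/27 + C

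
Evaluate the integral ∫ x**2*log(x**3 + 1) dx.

Let u = x**3 + 1, so du = (3*x**2) dx.
The integral becomes (1/3)·∫ log(u) du; integrate by parts with u′=log(u), dv′=du.

x**3*log(x**3 + 1)/3 - x**3/3 + log(x**3 + 1)/3 + C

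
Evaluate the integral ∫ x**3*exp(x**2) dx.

Let u = x², du = 2x dx; rewrite as (1/2)∫ u^1·exp(1u) du.
Now integrate by parts 1 time.

(x**2 - 1)*exp(x**2)/2 + C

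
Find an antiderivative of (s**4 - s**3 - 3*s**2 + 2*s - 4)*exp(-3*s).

(-27*s**4 - 9*s**3 + 72*s**2 - 6*s + 106)*exp(-3*s)/81 + C

Use integration by parts with u = s**4 - s**3 - 3*s**2 + 2*s - 4, dv = exp(-3*s) ds, so v = -exp(-3*s)/3.
Apply parts 4 times (tabular method): alternate signs, differentiate u down to 0, integrate dv up.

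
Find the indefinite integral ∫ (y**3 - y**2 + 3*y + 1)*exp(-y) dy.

(-y**3 - 2*y**2 - 7*y - 8)*exp(-y) + C

Use integration by parts with u = y**3 - y**2 + 3*y + 1, dv = exp(-y) dy, so v = -exp(-y).
Apply parts 3 times (tabular method): alternate signs, differentiate u down to 0, integrate dv up.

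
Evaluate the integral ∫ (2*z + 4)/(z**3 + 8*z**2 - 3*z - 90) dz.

5*log(z - 3)/36 + 3*log(z + 5)/4 - 8*log(z + 6)/9 + C

Factor the denominator: (z - 3)*(z + 5)*(z + 6).
Partial-fraction decomposition: -8/(9*(z + 6)) + 3/(4*(z + 5)) + 5/(36*(z - 3)).
Integrate each term: A/(z−a) contributes A·log|z−a|.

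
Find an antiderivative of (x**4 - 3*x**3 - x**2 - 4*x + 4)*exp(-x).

(-x**4 - x**3 - 2*x**2 - 4)*exp(-x) + C

Use integration by parts with u = x**4 - 3*x**3 - x**2 - 4*x + 4, dv = exp(-x) dx, so v = -exp(-x).
Apply parts 4 times (tabular method): alternate signs, differentiate u down to 0, integrate dv up.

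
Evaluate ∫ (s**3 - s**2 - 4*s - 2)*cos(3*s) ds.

Use integration by parts with u = s**3 - s**2 - 4*s - 2, dv = cos(3*s) ds, so v = sin(3*s)/3.
Apply parts 3 times (tabular method): alternate signs, differentiate u down to 0, integrate dv up.

s**3*sin(3*s)/3 - s**2*sin(3*s)/3 + s**2*cos(3*s)/3 - 14*s*sin(3*s)/9 - 2*s*cos(3*s)/9 - 16*sin(3*s)/27 - 14*cos(3*s)/27 + C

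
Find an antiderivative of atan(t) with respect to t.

t*atan(t) - log(t**2 + 1)/2 + C

Use integration by parts with u = arctan(t), dv = dt.
Then du = 1/(t**2 + 1) dt.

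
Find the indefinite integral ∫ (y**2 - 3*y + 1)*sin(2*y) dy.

-y**2*cos(2*y)/2 + y*sin(2*y)/2 + 3*y*cos(2*y)/2 - 3*sin(2*y)/4 - cos(2*y)/4 + C

Use integration by parts with u = y**2 - 3*y + 1, dv = sin(2*y) dy, so v = -cos(2*y)/2.
Apply parts 2 times (tabular method): alternate signs, differentiate u down to 0, integrate dv up.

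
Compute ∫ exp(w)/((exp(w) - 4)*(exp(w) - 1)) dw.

log(exp(w) - 4)/3 - log(exp(w) - 1)/3 + C

Let u = e^w, du = e^w dw.
The integral becomes ∫ du/((u-1)(u-4)); decompose into partial fractions.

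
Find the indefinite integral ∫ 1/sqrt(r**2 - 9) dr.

Substitute r = 3·sec(θ), so dr = 3·sec(θ)*tan(θ) dθ and the radical becomes sqrt(r**2 - 9) = 3·tan(θ) by the Pythagorean identity.
Integrate the resulting trig expression in θ, then back-substitute sec(θ) = r/3, tan(θ) = sqrt(r**2 - 9)/3 (absorbing any constant into C).

log(r + sqrt(r**2 - 9)) + C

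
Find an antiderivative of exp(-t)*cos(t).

Let I denote the integral. Integrate by parts with u = cos(t), dv = exp(-t) dt, so v = -exp(-t): I = -exp(-t)*cos(t) − ∫ exp(-t)*sin(t) dt.
Apply parts again with u = sin(t), dv = exp(-t) dt: ∫ exp(-t)*sin(t) dt = -exp(-t)*sin(t) + I. Substituting back brings back I: I = exp(-t)*sin(t) - exp(-t)*cos(t) − I.
Solving for I: (1 + 1)·I equals the remaining terms, so I = (1/2)·(exp(-t)*sin(t) - exp(-t)*cos(t)).

exp(-t)*sin(t)/2 - exp(-t)*cos(t)/2 + C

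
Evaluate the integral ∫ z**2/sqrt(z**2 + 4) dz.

z*sqrt(z**2 + 4)/2 - 2*log(z + sqrt(z**2 + 4)) + C

Substitute z = 2·tan(θ), so dz = 2·sec(θ)^2 dθ and the radical becomes sqrt(z**2 + 4) = 2·sec(θ) by the Pythagorean identity.
Integrate the resulting trig expression in θ, then back-substitute tan(θ) = z/2, sec(θ) = sqrt(z**2 + 4)/2 (absorbing any constant into C).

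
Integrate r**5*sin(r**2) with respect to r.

-r**4*cos(r**2)/2 + r**2*sin(r**2) + cos(r**2) + C

Let u = r², du = 2r dr; rewrite as (1/2)∫ u^2·sin(1u) du.
Now integrate by parts 2 times.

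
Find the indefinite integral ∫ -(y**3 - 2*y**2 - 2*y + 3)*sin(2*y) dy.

Use integration by parts with u = y**3 - 2*y**2 - 2*y + 3, dv = -sin(2*y) dy, so v = cos(2*y)/2.
Apply parts 3 times (tabular method): alternate signs, differentiate u down to 0, integrate dv up.

y**3*cos(2*y)/2 - 3*y**2*sin(2*y)/4 - y**2*cos(2*y) + y*sin(2*y) - 7*y*cos(2*y)/4 + 7*sin(2*y)/8 + 2*cos(2*y) + C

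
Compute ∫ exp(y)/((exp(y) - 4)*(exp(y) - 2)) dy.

Let u = e^y, du = e^y dy.
The integral becomes ∫ du/((u-4)(u-2)); decompose into partial fractions.

log(exp(y) - 4)/2 - log(exp(y) - 2)/2 + C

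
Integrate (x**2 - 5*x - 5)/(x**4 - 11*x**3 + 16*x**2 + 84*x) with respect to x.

Factor the denominator: x*(x - 7)*(x - 6)*(x + 2).
Partial-fraction decomposition: -1/(16*(x + 2)) - 1/(48*(x - 6)) + 1/(7*(x - 7)) - 5/(84*x).
Integrate each term: A/(x−a) contributes A·log|x−a|.

-5*log(x)/84 + log(x - 7)/7 - log(x - 6)/48 - log(x + 2)/16 + C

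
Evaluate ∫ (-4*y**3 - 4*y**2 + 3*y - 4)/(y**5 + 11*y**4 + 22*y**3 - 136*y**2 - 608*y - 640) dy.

-13*log(y - 4)/144 - log(y + 2)/12 - 223*log(y + 4)/16 + 127*log(y + 5)/9 - 11/(y + 4) + C

Factor the denominator: (y - 4)*(y + 2)*(y + 4)**2*(y + 5).
Partial-fraction decomposition: 127/(9*(y + 5)) - 223/(16*(y + 4)) + 11/(y + 4)**2 - 1/(12*(y + 2)) - 13/(144*(y - 4)).
Integrate each term; A/(y−a) gives A·log|y−a|; A/(y−a)² gives −A/(y−a).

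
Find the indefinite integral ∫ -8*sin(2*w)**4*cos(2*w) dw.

-4*sin(2*w)**5/5 + C

Let u = sin(2*w), so du = (2*cos(2*w)) dw.
Rewriting, the integral becomes -4·∫ u^4 du = -4·u^5/5.
Substituting back, u = sin(2*w).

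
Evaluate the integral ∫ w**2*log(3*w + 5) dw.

Use integration by parts with u = log(3*w + 5), dv = w**2 dw.
Then du = 3/(3*w + 5) dw and v = w**3/3.

w**3*log(3*w + 5)/3 - w**3/9 + 5*w**2/18 - 25*w/27 + 125*log(3*w + 5)/81 + C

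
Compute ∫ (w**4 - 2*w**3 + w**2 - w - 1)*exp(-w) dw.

Use integration by parts with u = w**4 - 2*w**3 + w**2 - w - 1, dv = exp(-w) dw, so v = -exp(-w).
Apply parts 4 times (tabular method): alternate signs, differentiate u down to 0, integrate dv up.

(-w**4 - 2*w**3 - 7*w**2 - 13*w - 12)*exp(-w) + C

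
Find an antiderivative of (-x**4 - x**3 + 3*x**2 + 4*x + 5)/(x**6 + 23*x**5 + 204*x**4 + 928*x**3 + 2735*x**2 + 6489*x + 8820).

-31*log(x + 4)/45 + 55*log(x + 5)/17 - 19390*log(x + 7)/7569 + 549*log(x**2 + 9)/71485 + 6581*atan(x/3)/428910 + 967/(174*x + 1218) + C

Factor the denominator: (x + 4)*(x + 5)*(x + 7)**2*(x**2 + 9).
Partial-fraction decomposition: (2196*x + 6581)/(142970*(x**2 + 9)) - 19390/(7569*(x + 7)) - 967/(174*(x + 7)**2) + 55/(17*(x + 5)) - 31/(45*(x + 4)).
Integrate each term; A/(x−a) gives A·log|x−a|; the (Bx+D)/(x²+p²) term gives a log and an atan.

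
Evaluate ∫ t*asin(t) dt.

t**2*asin(t)/2 + t*sqrt(-t**2 + 1)/4 - asin(t)/4 + C

Use integration by parts with u = arcsin(t), dv = t dt.
Then du = 1/sqrt(-t**2 + 1) dt.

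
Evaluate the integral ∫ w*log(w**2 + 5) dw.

w**2*log(w**2 + 5)/2 - w**2/2 + 5*log(w**2 + 5)/2 + C

Let u = w**2 + 5, so du = (2*w) dw.
The integral becomes (1/2)·∫ log(u) du; integrate by parts with u′=log(u), dv′=du.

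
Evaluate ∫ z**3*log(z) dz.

Use integration by parts with u = log(z), dv = z**3 dz.
Then du = 1/z dz and v = z**4/4.

z**4*log(z)/4 - z**4/16 + C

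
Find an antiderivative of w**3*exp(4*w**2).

Let u = w², du = 2w dw; rewrite as (1/2)∫ u^1·exp(4u) du.
Now integrate by parts 1 time.

(4*w**2 - 1)*exp(4*w**2)/32 + C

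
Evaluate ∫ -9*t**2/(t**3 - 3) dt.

-3*log(t**3 - 3) + C

Let u = t**3 - 3, so du = (3*t**2) dt.
Rewriting, the integral becomes -3·∫ 1/u du = -3·log(u).
Substituting back, u = t**3 - 3.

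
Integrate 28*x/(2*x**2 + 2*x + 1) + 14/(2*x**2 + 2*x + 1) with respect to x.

7*log(2*x**2 + 2*x + 1) + C

Let u = 2*x**2 + 2*x + 1, so du = (4*x + 2) dx.
Rewriting, the integral becomes 7·∫ 1/u du = 7·log(u).
Substituting back, u = 2*x**2 + 2*x + 1.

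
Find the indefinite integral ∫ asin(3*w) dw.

Use integration by parts with u = arcsin(3*w), dv = dw.
Then du = 3/sqrt(-9*w**2 + 1) dw.

w*asin(3*w) + sqrt(-9*w**2 + 1)/3 + C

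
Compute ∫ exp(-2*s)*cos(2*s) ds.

Let I denote the integral. Integrate by parts with u = cos(2*s), dv = exp(-2*s) ds, so v = -exp(-2*s)/2: I = -exp(-2*s)*cos(2*s)/2 − ∫ exp(-2*s)*sin(2*s) ds.
Apply parts again with u = sin(2*s), dv = exp(-2*s) ds: ∫ exp(-2*s)*sin(2*s) ds = -exp(-2*s)*sin(2*s)/2 + I. Substituting back brings back I: I = exp(-2*s)*sin(2*s)/2 - exp(-2*s)*cos(2*s)/2 − I.
Solving for I: (1 + 1)·I equals the remaining terms, so I = (1/2)·(exp(-2*s)*sin(2*s)/2 - exp(-2*s)*cos(2*s)/2).

exp(-2*s)*sin(2*s)/4 - exp(-2*s)*cos(2*s)/4 + C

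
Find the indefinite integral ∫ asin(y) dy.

Use integration by parts with u = arcsin(y), dv = dy.
Then du = 1/sqrt(-y**2 + 1) dy.

y*asin(y) + sqrt(-y**2 + 1) + C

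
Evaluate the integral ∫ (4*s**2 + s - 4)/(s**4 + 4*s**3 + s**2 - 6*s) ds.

2*log(s)/3 + log(s - 1)/12 + 5*log(s + 2)/3 - 29*log(s + 3)/12 + C

Factor the denominator: s*(s - 1)*(s + 2)*(s + 3).
Partial-fraction decomposition: -29/(12*(s + 3)) + 5/(3*(s + 2)) + 1/(12*(s - 1)) + 2/(3*s).
Integrate each term: A/(s−a) contributes A·log|s−a|.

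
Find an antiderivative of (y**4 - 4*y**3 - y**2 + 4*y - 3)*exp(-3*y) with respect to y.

Use integration by parts with u = y**4 - 4*y**3 - y**2 + 4*y - 3, dv = exp(-3*y) dy, so v = -exp(-3*y)/3.
Apply parts 4 times (tabular method): alternate signs, differentiate u down to 0, integrate dv up.

(-27*y**4 + 72*y**3 + 99*y**2 - 42*y + 67)*exp(-3*y)/81 + C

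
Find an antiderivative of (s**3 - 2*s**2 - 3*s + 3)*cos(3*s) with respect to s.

s**3*sin(3*s)/3 - 2*s**2*sin(3*s)/3 + s**2*cos(3*s)/3 - 11*s*sin(3*s)/9 - 4*s*cos(3*s)/9 + 31*sin(3*s)/27 - 11*cos(3*s)/27 + C

Use integration by parts with u = s**3 - 2*s**2 - 3*s + 3, dv = cos(3*s) ds, so v = sin(3*s)/3.
Apply parts 3 times (tabular method): alternate signs, differentiate u down to 0, integrate dv up.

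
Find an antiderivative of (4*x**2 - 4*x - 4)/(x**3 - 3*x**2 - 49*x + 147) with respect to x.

Factor the denominator: (x - 7)*(x - 3)*(x + 7).
Partial-fraction decomposition: 11/(7*(x + 7)) - 1/(2*(x - 3)) + 41/(14*(x - 7)).
Integrate each term: A/(x−a) contributes A·log|x−a|.

41*log(x - 7)/14 - log(x - 3)/2 + 11*log(x + 7)/7 + C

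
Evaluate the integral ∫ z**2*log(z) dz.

z**3*log(z)/3 - z**3/9 + C

Use integration by parts with u = log(z), dv = z**2 dz.
Then du = 1/z dz and v = z**3/3.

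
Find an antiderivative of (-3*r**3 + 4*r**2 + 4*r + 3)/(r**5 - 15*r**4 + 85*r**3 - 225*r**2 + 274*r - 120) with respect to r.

-21*log(r - 5)/2 + 109*log(r - 4)/6 - 15*log(r - 3)/2 - log(r - 2)/2 + log(r - 1)/3 + C

Factor the denominator: (r - 5)*(r - 4)*(r - 3)*(r - 2)*(r - 1).
Partial-fraction decomposition: 1/(3*(r - 1)) - 1/(2*(r - 2)) - 15/(2*(r - 3)) + 109/(6*(r - 4)) - 21/(2*(r - 5)).
Integrate each term: A/(r−a) contributes A·log|r−a|.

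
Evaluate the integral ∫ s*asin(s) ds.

s**2*asin(s)/2 + s*sqrt(-s**2 + 1)/4 - asin(s)/4 + C

Use integration by parts with u = arcsin(s), dv = s ds.
Then du = 1/sqrt(-s**2 + 1) ds.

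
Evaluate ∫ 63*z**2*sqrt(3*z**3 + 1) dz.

14*(3*z**3 + 1)**(3/2)/3 + C

Let u = 3*z**3 + 1, so du = (9*z**2) dz.
Rewriting, the integral becomes 7·∫ √u du = 7·(2/3)u^(3/2).
Substituting back, u = 3*z**3 + 1.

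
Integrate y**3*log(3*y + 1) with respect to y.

Use integration by parts with u = log(3*y + 1), dv = y**3 dy.
Then du = 3/(3*y + 1) dy and v = y**4/4.

y**4*log(3*y + 1)/4 - y**4/16 + y**3/36 - y**2/72 + y/108 - log(3*y + 1)/324 + C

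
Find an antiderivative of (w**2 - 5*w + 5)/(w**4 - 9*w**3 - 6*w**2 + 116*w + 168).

Factor the denominator: (w - 7)*(w - 6)*(w + 2)**2.
Partial-fraction decomposition: -325/(5184*(w + 2)) + 19/(72*(w + 2)**2) - 11/(64*(w - 6)) + 19/(81*(w - 7)).
Integrate each term; A/(w−a) gives A·log|w−a|; A/(w−a)² gives −A/(w−a).

19*log(w - 7)/81 - 11*log(w - 6)/64 - 325*log(w + 2)/5184 - 19/(72*w + 144) + C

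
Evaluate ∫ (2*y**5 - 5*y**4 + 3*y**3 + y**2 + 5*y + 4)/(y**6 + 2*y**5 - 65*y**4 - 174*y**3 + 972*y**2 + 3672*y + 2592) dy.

592177*log(y - 6)/952560 - log(y + 1)/147 + 487*log(y + 3)/243 - 88*log(y + 4)/15 + 2267*log(y + 6)/432 - 979/(756*y - 4536) + C

Factor the denominator: (y - 6)**2*(y + 1)*(y + 3)*(y + 4)*(y + 6).
Partial-fraction decomposition: 2267/(432*(y + 6)) - 88/(15*(y + 4)) + 487/(243*(y + 3)) - 1/(147*(y + 1)) + 592177/(952560*(y - 6)) + 979/(756*(y - 6)**2).
Integrate each term; A/(y−a) gives A·log|y−a|; A/(y−a)² gives −A/(y−a).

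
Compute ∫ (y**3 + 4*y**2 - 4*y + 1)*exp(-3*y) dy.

(-9*y**3 - 45*y**2 + 6*y - 7)*exp(-3*y)/27 + C

Use integration by parts with u = y**3 + 4*y**2 - 4*y + 1, dv = exp(-3*y) dy, so v = -exp(-3*y)/3.
Apply parts 3 times (tabular method): alternate signs, differentiate u down to 0, integrate dv up.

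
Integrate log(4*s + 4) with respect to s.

Use integration by parts with u = log(4*s + 4), dv = ds.
Then du = 4/(4*s + 4) ds and v = s.

s*log(4*s + 4) - s + log(s + 1) + C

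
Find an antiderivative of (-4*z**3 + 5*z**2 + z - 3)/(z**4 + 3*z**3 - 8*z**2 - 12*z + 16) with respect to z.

Factor the denominator: (z - 2)*(z - 1)*(z + 2)*(z + 4).
Partial-fraction decomposition: -329/(60*(z + 4)) + 47/(24*(z + 2)) + 1/(15*(z - 1)) - 13/(24*(z - 2)).
Integrate each term: A/(z−a) contributes A·log|z−a|.

-13*log(z - 2)/24 + log(z - 1)/15 + 47*log(z + 2)/24 - 329*log(z + 4)/60 + C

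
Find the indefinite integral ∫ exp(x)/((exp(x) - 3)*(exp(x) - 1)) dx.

log(exp(x) - 3)/2 - log(exp(x) - 1)/2 + C

Let u = e^x, du = e^x dx.
The integral becomes ∫ du/((u-3)(u-1)); decompose into partial fractions.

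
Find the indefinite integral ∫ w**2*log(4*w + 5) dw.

w**3*log(4*w + 5)/3 - w**3/9 + 5*w**2/24 - 25*w/48 + 125*log(4*w + 5)/192 + C

Use integration by parts with u = log(4*w + 5), dv = w**2 dw.
Then du = 4/(4*w + 5) dw and v = w**3/3.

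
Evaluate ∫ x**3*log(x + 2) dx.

Use integration by parts with u = log(x + 2), dv = x**3 dx.
Then du = 1/(x + 2) dx and v = x**4/4.

x**4*log(x + 2)/4 - x**4/16 + x**3/6 - x**2/2 + 2*x - 4*log(x + 2) + C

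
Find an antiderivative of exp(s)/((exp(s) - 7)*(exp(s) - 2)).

Let u = e^s, du = e^s ds.
The integral becomes ∫ du/((u-7)(u-2)); decompose into partial fractions.

log(exp(s) - 7)/5 - log(exp(s) - 2)/5 + C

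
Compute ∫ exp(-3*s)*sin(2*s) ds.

Let I denote the integral. Integrate by parts with u = sin(2*s), dv = exp(-3*s) ds, so v = -exp(-3*s)/3: I = -exp(-3*s)*sin(2*s)/3 + (2/3)·∫ exp(-3*s)*cos(2*s) ds.
Apply parts again with u = cos(2*s), dv = exp(-3*s) ds: ∫ exp(-3*s)*cos(2*s) ds = -exp(-3*s)*cos(2*s)/3 − (2/3)·I. Substituting back brings back I: I = -exp(-3*s)*sin(2*s)/3 - 2*exp(-3*s)*cos(2*s)/9 − (4/9)·I.
Solving for I: (1 + 4/9)·I equals the remaining terms, so I = (9/13)·(-exp(-3*s)*sin(2*s)/3 - 2*exp(-3*s)*cos(2*s)/9).

-3*exp(-3*s)*sin(2*s)/13 - 2*exp(-3*s)*cos(2*s)/13 + C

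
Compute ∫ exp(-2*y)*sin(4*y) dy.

-exp(-2*y)*sin(4*y)/10 - exp(-2*y)*cos(4*y)/5 + C

Let I denote the integral. Integrate by parts with u = sin(4*y), dv = exp(-2*y) dy, so v = -exp(-2*y)/2: I = -exp(-2*y)*sin(4*y)/2 + 2·∫ exp(-2*y)*cos(4*y) dy.
Apply parts again with u = cos(4*y), dv = exp(-2*y) dy: ∫ exp(-2*y)*cos(4*y) dy = -exp(-2*y)*cos(4*y)/2 − 2·I. Substituting back brings back I: I = -exp(-2*y)*sin(4*y)/2 - exp(-2*y)*cos(4*y) − 4·I.
Solving for I: (1 + 4)·I equals the remaining terms, so I = (1/5)·(-exp(-2*y)*sin(4*y)/2 - exp(-2*y)*cos(4*y)).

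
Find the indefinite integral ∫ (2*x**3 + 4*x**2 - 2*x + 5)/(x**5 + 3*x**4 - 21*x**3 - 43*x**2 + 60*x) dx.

Factor the denominator: x*(x - 4)*(x - 1)*(x + 3)*(x + 5).
Partial-fraction decomposition: -1/(4*(x + 5)) + 1/(24*(x + 3)) - 1/(8*(x - 1)) + 1/(4*(x - 4)) + 1/(12*x).
Integrate each term: A/(x−a) contributes A·log|x−a|.

log(x)/12 + log(x - 4)/4 - log(x - 1)/8 + log(x + 3)/24 - log(x + 5)/4 + C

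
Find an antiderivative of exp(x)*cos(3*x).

Let I denote the integral. Integrate by parts with u = cos(3*x), dv = exp(x) dx, so v = exp(x): I = exp(x)*cos(3*x) + 3·∫ exp(x)*sin(3*x) dx.
Apply parts again with u = sin(3*x), dv = exp(x) dx: ∫ exp(x)*sin(3*x) dx = exp(x)*sin(3*x) − 3·I. Substituting back brings back I: I = 3*exp(x)*sin(3*x) + exp(x)*cos(3*x) − 9·I.
Solving for I: (1 + 9)·I equals the remaining terms, so I = (1/10)·(3*exp(x)*sin(3*x) + exp(x)*cos(3*x)).

3*exp(x)*sin(3*x)/10 + exp(x)*cos(3*x)/10 + C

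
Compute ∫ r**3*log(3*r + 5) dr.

Use integration by parts with u = log(3*r + 5), dv = r**3 dr.
Then du = 3/(3*r + 5) dr and v = r**4/4.

r**4*log(3*r + 5)/4 - r**4/16 + 5*r**3/36 - 25*r**2/72 + 125*r/108 - 625*log(3*r + 5)/324 + C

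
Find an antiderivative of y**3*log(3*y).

Use integration by parts with u = log(3*y), dv = y**3 dy.
Then du = 1/y dy and v = y**4/4.

y**4*(log(y) + log(3))/4 - y**4/16 + C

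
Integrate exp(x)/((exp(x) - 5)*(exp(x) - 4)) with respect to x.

Let u = e^x, du = e^x dx.
The integral becomes ∫ du/((u-4)(u-5)); decompose into partial fractions.

log(exp(x) - 5) - log(exp(x) - 4) + C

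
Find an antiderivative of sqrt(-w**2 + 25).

w*sqrt(-w**2 + 25)/2 + 25*asin(w/5)/2 + C

Substitute w = 5·sin(θ), so dw = 5·cos(θ) dθ and the radical becomes sqrt(-w**2 + 25) = 5·cos(θ) by the Pythagorean identity.
Integrate the resulting trig expression in θ, then back-substitute θ = asin(w/5), sin(θ) = w/5, cos(θ) = sqrt(-w**2 + 25)/5 (absorbing any constant into C).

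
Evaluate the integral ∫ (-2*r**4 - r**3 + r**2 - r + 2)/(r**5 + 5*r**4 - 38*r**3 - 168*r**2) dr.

61*log(r)/7056 - 347*log(r - 6)/585 + 71*log(r + 4)/80 - 1467*log(r + 7)/637 + 1/(84*r) + C

Factor the denominator: r**2*(r - 6)*(r + 4)*(r + 7).
Partial-fraction decomposition: -1467/(637*(r + 7)) + 71/(80*(r + 4)) - 347/(585*(r - 6)) + 61/(7056*r) - 1/(84*r**2).
Integrate each term; A/(r−a) gives A·log|r−a|; A/(r−a)² gives −A/(r−a).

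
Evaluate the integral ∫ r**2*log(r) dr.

Use integration by parts with u = log(r), dv = r**2 dr.
Then du = 1/r dr and v = r**3/3.

r**3*log(r)/3 - r**3/9 + C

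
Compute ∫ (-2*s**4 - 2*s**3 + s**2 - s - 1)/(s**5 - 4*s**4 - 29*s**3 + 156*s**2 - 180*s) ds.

Factor the denominator: s*(s - 5)*(s - 3)*(s - 2)*(s + 6).
Partial-fraction decomposition: -2119/(4752*(s + 6)) - 47/(48*(s - 2)) + 211/(54*(s - 3)) - 1481/(330*(s - 5)) + 1/(180*s).
Integrate each term: A/(s−a) contributes A·log|s−a|.

log(s)/180 - 1481*log(s - 5)/330 + 211*log(s - 3)/54 - 47*log(s - 2)/48 - 2119*log(s + 6)/4752 + C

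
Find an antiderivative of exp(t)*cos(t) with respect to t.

Let I denote the integral. Integrate by parts with u = cos(t), dv = exp(t) dt, so v = exp(t): I = exp(t)*cos(t) + ∫ exp(t)*sin(t) dt.
Apply parts again with u = sin(t), dv = exp(t) dt: ∫ exp(t)*sin(t) dt = exp(t)*sin(t) − I. Substituting back brings back I: I = exp(t)*sin(t) + exp(t)*cos(t) − I.
Solving for I: (1 + 1)·I equals the remaining terms, so I = (1/2)·(exp(t)*sin(t) + exp(t)*cos(t)).

exp(t)*sin(t)/2 + exp(t)*cos(t)/2 + C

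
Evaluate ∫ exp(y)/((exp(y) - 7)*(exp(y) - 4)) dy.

Let u = e^y, du = e^y dy.
The integral becomes ∫ du/((u-4)(u-7)); decompose into partial fractions.

log(exp(y) - 7)/3 - log(exp(y) - 4)/3 + C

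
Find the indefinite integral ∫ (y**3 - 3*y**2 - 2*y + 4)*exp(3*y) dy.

Use integration by parts with u = y**3 - 3*y**2 - 2*y + 4, dv = exp(3*y) dy, so v = exp(3*y)/3.
Apply parts 3 times (tabular method): alternate signs, differentiate u down to 0, integrate dv up.

(9*y**3 - 36*y**2 + 6*y + 34)*exp(3*y)/27 + C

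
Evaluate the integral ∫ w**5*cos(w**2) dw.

Let u = w², du = 2w dw; rewrite as (1/2)∫ u^2·cos(1u) du.
Now integrate by parts 2 times.

w**4*sin(w**2)/2 + w**2*cos(w**2) - sin(w**2) + C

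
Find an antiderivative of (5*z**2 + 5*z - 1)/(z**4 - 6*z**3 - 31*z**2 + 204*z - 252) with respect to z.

Factor the denominator: (z - 7)*(z - 3)*(z - 2)*(z + 6).
Partial-fraction decomposition: -149/(936*(z + 6)) + 29/(40*(z - 2)) - 59/(36*(z - 3)) + 279/(260*(z - 7)).
Integrate each term: A/(z−a) contributes A·log|z−a|.

279*log(z - 7)/260 - 59*log(z - 3)/36 + 29*log(z - 2)/40 - 149*log(z + 6)/936 + C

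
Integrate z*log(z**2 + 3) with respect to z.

z**2*log(z**2 + 3)/2 - z**2/2 + 3*log(z**2 + 3)/2 + C

Let u = z**2 + 3, so du = (2*z) dz.
The integral becomes (1/2)·∫ log(u) du; integrate by parts with u′=log(u), dv′=du.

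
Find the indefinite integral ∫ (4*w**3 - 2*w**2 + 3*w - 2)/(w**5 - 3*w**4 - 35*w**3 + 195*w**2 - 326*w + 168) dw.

39*log(w - 4)/11 - 97*log(w - 3)/20 + 14*log(w - 2)/9 - log(w - 1)/16 - 1493*log(w + 7)/7920 + C

Factor the denominator: (w - 4)*(w - 3)*(w - 2)*(w - 1)*(w + 7).
Partial-fraction decomposition: -1493/(7920*(w + 7)) - 1/(16*(w - 1)) + 14/(9*(w - 2)) - 97/(20*(w - 3)) + 39/(11*(w - 4)).
Integrate each term: A/(w−a) contributes A·log|w−a|.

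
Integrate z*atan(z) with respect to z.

Use integration by parts with u = arctan(z), dv = z dz.
Then du = 1/(z**2 + 1) dz.

z**2*atan(z)/2 - z/2 + atan(z)/2 + C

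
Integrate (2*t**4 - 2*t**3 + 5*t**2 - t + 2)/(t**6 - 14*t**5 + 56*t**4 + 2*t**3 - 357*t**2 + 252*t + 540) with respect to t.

292*log(t - 6)/63 - 187*log(t - 5)/28 + 3739*log(t - 3)/1800 + log(t + 1)/56 - 9*log(t + 2)/175 - 19/(15*t - 45) + C

Factor the denominator: (t - 6)*(t - 5)*(t - 3)**2*(t + 1)*(t + 2).
Partial-fraction decomposition: -9/(175*(t + 2)) + 1/(56*(t + 1)) + 3739/(1800*(t - 3)) + 19/(15*(t - 3)**2) - 187/(28*(t - 5)) + 292/(63*(t - 6)).
Integrate each term; A/(t−a) gives A·log|t−a|; A/(t−a)² gives −A/(t−a).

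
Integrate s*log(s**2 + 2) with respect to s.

Let u = s**2 + 2, so du = (2*s) ds.
The integral becomes (1/2)·∫ log(u) du; integrate by parts with u′=log(u), dv′=du.

s**2*log(s**2 + 2)/2 - s**2/2 + log(s**2 + 2) + C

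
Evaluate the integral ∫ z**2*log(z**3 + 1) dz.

z**3*log(z**3 + 1)/3 - z**3/3 + log(z**3 + 1)/3 + C

Let u = z**3 + 1, so du = (3*z**2) dz.
The integral becomes (1/3)·∫ log(u) du; integrate by parts with u′=log(u), dv′=du.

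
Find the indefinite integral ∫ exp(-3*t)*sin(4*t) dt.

-3*exp(-3*t)*sin(4*t)/25 - 4*exp(-3*t)*cos(4*t)/25 + C

Let I denote the integral. Integrate by parts with u = sin(4*t), dv = exp(-3*t) dt, so v = -exp(-3*t)/3: I = -exp(-3*t)*sin(4*t)/3 + (4/3)·∫ exp(-3*t)*cos(4*t) dt.
Apply parts again with u = cos(4*t), dv = exp(-3*t) dt: ∫ exp(-3*t)*cos(4*t) dt = -exp(-3*t)*cos(4*t)/3 − (4/3)·I. Substituting back brings back I: I = -exp(-3*t)*sin(4*t)/3 - 4*exp(-3*t)*cos(4*t)/9 − (16/9)·I.
Solving for I: (1 + 16/9)·I equals the remaining terms, so I = (9/25)·(-exp(-3*t)*sin(4*t)/3 - 4*exp(-3*t)*cos(4*t)/9).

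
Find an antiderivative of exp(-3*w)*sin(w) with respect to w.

-3*exp(-3*w)*sin(w)/10 - exp(-3*w)*cos(w)/10 + C

Let I denote the integral. Integrate by parts with u = sin(w), dv = exp(-3*w) dw, so v = -exp(-3*w)/3: I = -exp(-3*w)*sin(w)/3 + (1/3)·∫ exp(-3*w)*cos(w) dw.
Apply parts again with u = cos(w), dv = exp(-3*w) dw: ∫ exp(-3*w)*cos(w) dw = -exp(-3*w)*cos(w)/3 − (1/3)·I. Substituting back brings back I: I = -exp(-3*w)*sin(w)/3 - exp(-3*w)*cos(w)/9 − (1/9)·I.
Solving for I: (1 + 1/9)·I equals the remaining terms, so I = (9/10)·(-exp(-3*w)*sin(w)/3 - exp(-3*w)*cos(w)/9).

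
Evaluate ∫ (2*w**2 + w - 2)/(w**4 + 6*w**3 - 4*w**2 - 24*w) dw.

Factor the denominator: w*(w - 2)*(w + 2)*(w + 6).
Partial-fraction decomposition: -1/(3*(w + 6)) + 1/(8*(w + 2)) + 1/(8*(w - 2)) + 1/(12*w).
Integrate each term: A/(w−a) contributes A·log|w−a|.

log(w)/12 - log(w + 6)/3 + log(w**2 - 4)/8 + C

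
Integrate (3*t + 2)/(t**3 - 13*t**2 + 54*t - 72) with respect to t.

Factor the denominator: (t - 6)*(t - 4)*(t - 3).
Partial-fraction decomposition: 11/(3*(t - 3)) - 7/(t - 4) + 10/(3*(t - 6)).
Integrate each term: A/(t−a) contributes A·log|t−a|.

10*log(t - 6)/3 - 7*log(t - 4) + 11*log(t - 3)/3 + C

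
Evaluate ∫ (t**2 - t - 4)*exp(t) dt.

(t**2 - 3*t - 1)*exp(t) + C

Use integration by parts with u = t**2 - t - 4, dv = exp(t) dt, so v = exp(t).
Apply parts 2 times (tabular method): alternate signs, differentiate u down to 0, integrate dv up.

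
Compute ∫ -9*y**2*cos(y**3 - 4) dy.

-3*sin(y**3 - 4) + C

Let u = y**3 - 4, so du = (3*y**2) dy.
Rewriting, the integral becomes -3·∫ cos(u) du = -3·sin(u).
Substituting back, u = y**3 - 4.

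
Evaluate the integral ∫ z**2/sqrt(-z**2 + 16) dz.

-z*sqrt(-z**2 + 16)/2 + 8*asin(z/4) + C

Substitute z = 4·sin(θ), so dz = 4·cos(θ) dθ and the radical becomes sqrt(-z**2 + 16) = 4·cos(θ) by the Pythagorean identity.
Integrate the resulting trig expression in θ, then back-substitute θ = asin(z/4), sin(θ) = z/4, cos(θ) = sqrt(-z**2 + 16)/4 (absorbing any constant into C).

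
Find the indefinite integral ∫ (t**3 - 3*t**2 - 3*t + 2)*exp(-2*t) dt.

(-4*t**3 + 6*t**2 + 18*t + 1)*exp(-2*t)/8 + C

Use integration by parts with u = t**3 - 3*t**2 - 3*t + 2, dv = exp(-2*t) dt, so v = -exp(-2*t)/2.
Apply parts 3 times (tabular method): alternate signs, differentiate u down to 0, integrate dv up.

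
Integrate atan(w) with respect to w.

Use integration by parts with u = arctan(w), dv = dw.
Then du = 1/(w**2 + 1) dw.

w*atan(w) - log(w**2 + 1)/2 + C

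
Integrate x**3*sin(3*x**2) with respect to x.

-x**2*cos(3*x**2)/6 + sin(3*x**2)/18 + C

Let u = x², du = 2x dx; rewrite as (1/2)∫ u^1·sin(3u) du.
Now integrate by parts 1 time.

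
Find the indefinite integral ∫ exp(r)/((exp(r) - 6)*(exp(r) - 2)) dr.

log(exp(r) - 6)/4 - log(exp(r) - 2)/4 + C

Let u = e^r, du = e^r dr.
The integral becomes ∫ du/((u-6)(u-2)); decompose into partial fractions.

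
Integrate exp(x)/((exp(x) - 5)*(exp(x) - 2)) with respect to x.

Let u = e^x, du = e^x dx.
The integral becomes ∫ du/((u-2)(u-5)); decompose into partial fractions.

log(exp(x) - 5)/3 - log(exp(x) - 2)/3 + C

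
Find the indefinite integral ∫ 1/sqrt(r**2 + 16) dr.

log(r + sqrt(r**2 + 16)) + C

Substitute r = 4·tan(θ), so dr = 4·sec(θ)^2 dθ and the radical becomes sqrt(r**2 + 16) = 4·sec(θ) by the Pythagorean identity.
Integrate the resulting trig expression in θ, then back-substitute tan(θ) = r/4, sec(θ) = sqrt(r**2 + 16)/4 (absorbing any constant into C).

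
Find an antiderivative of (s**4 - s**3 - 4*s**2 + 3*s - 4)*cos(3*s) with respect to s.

s**4*sin(3*s)/3 - s**3*sin(3*s)/3 + 4*s**3*cos(3*s)/9 - 16*s**2*sin(3*s)/9 - s**2*cos(3*s)/3 + 11*s*sin(3*s)/9 - 32*s*cos(3*s)/27 - 76*sin(3*s)/81 + 11*cos(3*s)/27 + C

Use integration by parts with u = s**4 - s**3 - 4*s**2 + 3*s - 4, dv = cos(3*s) ds, so v = sin(3*s)/3.
Apply parts 4 times (tabular method): alternate signs, differentiate u down to 0, integrate dv up.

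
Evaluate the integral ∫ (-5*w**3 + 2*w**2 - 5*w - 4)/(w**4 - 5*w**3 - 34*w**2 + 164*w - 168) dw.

Factor the denominator: (w - 7)*(w - 2)**2*(w + 6).
Partial-fraction decomposition: -589/(416*(w + 6)) + 1209/(800*(w - 2)) + 23/(20*(w - 2)**2) - 1656/(325*(w - 7)).
Integrate each term; A/(w−a) gives A·log|w−a|; A/(w−a)² gives −A/(w−a).

-1656*log(w - 7)/325 + 1209*log(w - 2)/800 - 589*log(w + 6)/416 - 23/(20*w - 40) + C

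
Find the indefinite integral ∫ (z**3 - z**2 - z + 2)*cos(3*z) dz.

Use integration by parts with u = z**3 - z**2 - z + 2, dv = cos(3*z) dz, so v = sin(3*z)/3.
Apply parts 3 times (tabular method): alternate signs, differentiate u down to 0, integrate dv up.

z**3*sin(3*z)/3 - z**2*sin(3*z)/3 + z**2*cos(3*z)/3 - 5*z*sin(3*z)/9 - 2*z*cos(3*z)/9 + 20*sin(3*z)/27 - 5*cos(3*z)/27 + C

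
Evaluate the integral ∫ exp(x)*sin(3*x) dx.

exp(x)*sin(3*x)/10 - 3*exp(x)*cos(3*x)/10 + C

Let I denote the integral. Integrate by parts with u = sin(3*x), dv = exp(x) dx, so v = exp(x): I = exp(x)*sin(3*x) − 3·∫ exp(x)*cos(3*x) dx.
Apply parts again with u = cos(3*x), dv = exp(x) dx: ∫ exp(x)*cos(3*x) dx = exp(x)*cos(3*x) + 3·I. Substituting back brings back I: I = exp(x)*sin(3*x) - 3*exp(x)*cos(3*x) − 9·I.
Solving for I: (1 + 9)·I equals the remaining terms, so I = (1/10)·(exp(x)*sin(3*x) - 3*exp(x)*cos(3*x)).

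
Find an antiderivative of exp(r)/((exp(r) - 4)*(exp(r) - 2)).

log(exp(r) - 4)/2 - log(exp(r) - 2)/2 + C

Let u = e^r, du = e^r dr.
The integral becomes ∫ du/((u-4)(u-2)); decompose into partial fractions.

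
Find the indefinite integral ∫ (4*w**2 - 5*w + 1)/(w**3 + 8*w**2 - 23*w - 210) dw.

Factor the denominator: (w - 5)*(w + 6)*(w + 7).
Partial-fraction decomposition: 58/(3*(w + 7)) - 175/(11*(w + 6)) + 19/(33*(w - 5)).
Integrate each term: A/(w−a) contributes A·log|w−a|.

19*log(w - 5)/33 - 175*log(w + 6)/11 + 58*log(w + 7)/3 + C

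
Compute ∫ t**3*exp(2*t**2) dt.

(2*t**2 - 1)*exp(2*t**2)/8 + C

Let u = t², du = 2t dt; rewrite as (1/2)∫ u^1·exp(2u) du.
Now integrate by parts 1 time.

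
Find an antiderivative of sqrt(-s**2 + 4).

Substitute s = 2·sin(θ), so ds = 2·cos(θ) dθ and the radical becomes sqrt(-s**2 + 4) = 2·cos(θ) by the Pythagorean identity.
Integrate the resulting trig expression in θ, then back-substitute θ = asin(s/2), sin(θ) = s/2, cos(θ) = sqrt(-s**2 + 4)/2 (absorbing any constant into C).

s*sqrt(-s**2 + 4)/2 + 2*asin(s/2) + C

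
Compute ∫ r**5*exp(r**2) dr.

Let u = r², du = 2r dr; rewrite as (1/2)∫ u^2·exp(1u) du.
Now integrate by parts 2 times.

(r**4 - 2*r**2 + 2)*exp(r**2)/2 + C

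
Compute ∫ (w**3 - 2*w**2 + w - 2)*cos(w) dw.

Use integration by parts with u = w**3 - 2*w**2 + w - 2, dv = cos(w) dw, so v = sin(w).
Apply parts 3 times (tabular method): alternate signs, differentiate u down to 0, integrate dv up.

w**3*sin(w) - 2*w**2*sin(w) + 3*w**2*cos(w) - 5*w*sin(w) - 4*w*cos(w) + 2*sin(w) - 5*cos(w) + C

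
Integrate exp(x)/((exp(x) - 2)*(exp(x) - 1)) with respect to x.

Let u = e^x, du = e^x dx.
The integral becomes ∫ du/((u-2)(u-1)); decompose into partial fractions.

log(exp(x) - 2) - log(exp(x) - 1) + C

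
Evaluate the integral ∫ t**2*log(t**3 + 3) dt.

t**3*log(t**3 + 3)/3 - t**3/3 + log(t**3 + 3) + C

Let u = t**3 + 3, so du = (3*t**2) dt.
The integral becomes (1/3)·∫ log(u) du; integrate by parts with u′=log(u), dv′=du.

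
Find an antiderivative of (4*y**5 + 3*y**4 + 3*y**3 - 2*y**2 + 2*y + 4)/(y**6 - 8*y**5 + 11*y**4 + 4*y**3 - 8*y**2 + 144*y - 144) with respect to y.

Factor the denominator: (y - 6)*(y - 3)*(y - 1)*(y + 2)*(y**2 + 4).
Partial-fraction decomposition: -3*(139*y - 246)/(1300*(y**2 + 4)) + 7/(60*(y + 2)) + 7/(75*(y - 1)) - 644/(195*(y - 3)) + 556/(75*(y - 6)).
Integrate each term; A/(y−a) gives A·log|y−a|; the (By+D)/(y²+p²) term gives a log and an atan.

556*log(y - 6)/75 - 644*log(y - 3)/195 + 7*log(y - 1)/75 + 7*log(y + 2)/60 - 417*log(y**2 + 4)/2600 + 369*atan(y/2)/1300 + C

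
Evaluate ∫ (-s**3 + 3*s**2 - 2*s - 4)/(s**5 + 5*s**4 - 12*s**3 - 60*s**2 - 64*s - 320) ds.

Factor the denominator: (s - 4)*(s + 4)*(s + 5)*(s**2 + 4).
Partial-fraction decomposition: -(13*s - 36)/(290*(s**2 + 4)) + 206/(261*(s + 5)) - 29/(40*(s + 4)) - 7/(360*(s - 4)).
Integrate each term; A/(s−a) gives A·log|s−a|; the (Bs+D)/(s²+p²) term gives a log and an atan.

-7*log(s - 4)/360 - 29*log(s + 4)/40 + 206*log(s + 5)/261 - 13*log(s**2 + 4)/580 + 9*atan(s/2)/145 + C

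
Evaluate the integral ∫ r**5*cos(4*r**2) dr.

r**4*sin(4*r**2)/8 + r**2*cos(4*r**2)/16 - sin(4*r**2)/64 + C

Let u = r², du = 2r dr; rewrite as (1/2)∫ u^2·cos(4u) du.
Now integrate by parts 2 times.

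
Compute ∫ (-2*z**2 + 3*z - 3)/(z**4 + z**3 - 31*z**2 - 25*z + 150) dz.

Factor the denominator: (z - 5)*(z - 2)*(z + 3)*(z + 5).
Partial-fraction decomposition: 17/(35*(z + 5)) - 3/(8*(z + 3)) + 1/(21*(z - 2)) - 19/(120*(z - 5)).
Integrate each term: A/(z−a) contributes A·log|z−a|.

-19*log(z - 5)/120 + log(z - 2)/21 - 3*log(z + 3)/8 + 17*log(z + 5)/35 + C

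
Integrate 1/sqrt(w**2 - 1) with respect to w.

Substitute w = sec(θ), so dw = sec(θ)*tan(θ) dθ and the radical becomes sqrt(w**2 - 1) = tan(θ) by the Pythagorean identity.
Integrate the resulting trig expression in θ, then back-substitute sec(θ) = w, tan(θ) = sqrt(w**2 - 1) (absorbing any constant into C).

log(w + sqrt(w**2 - 1)) + C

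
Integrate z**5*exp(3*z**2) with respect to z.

Let u = z², du = 2z dz; rewrite as (1/2)∫ u^2·exp(3u) du.
Now integrate by parts 2 times.

(9*z**4 - 6*z**2 + 2)*exp(3*z**2)/54 + C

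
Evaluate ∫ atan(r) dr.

Use integration by parts with u = arctan(r), dv = dr.
Then du = 1/(r**2 + 1) dr.

r*atan(r) - log(r**2 + 1)/2 + C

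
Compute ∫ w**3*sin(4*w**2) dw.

-w**2*cos(4*w**2)/8 + sin(4*w**2)/32 + C

Let u = w², du = 2w dw; rewrite as (1/2)∫ u^1·sin(4u) du.
Now integrate by parts 1 time.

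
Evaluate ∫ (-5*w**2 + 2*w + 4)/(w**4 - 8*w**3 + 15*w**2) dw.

Factor the denominator: w**2*(w - 5)*(w - 3).
Partial-fraction decomposition: 35/(18*(w - 3)) - 111/(50*(w - 5)) + 62/(225*w) + 4/(15*w**2).
Integrate each term; A/(w−a) gives A·log|w−a|; A/(w−a)² gives −A/(w−a).

62*log(w)/225 - 111*log(w - 5)/50 + 35*log(w - 3)/18 - 4/(15*w) + C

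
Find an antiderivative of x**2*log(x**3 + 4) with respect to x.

Let u = x**3 + 4, so du = (3*x**2) dx.
The integral becomes (1/3)·∫ log(u) du; integrate by parts with u′=log(u), dv′=du.

x**3*log(x**3 + 4)/3 - x**3/3 + 4*log(x**3 + 4)/3 + C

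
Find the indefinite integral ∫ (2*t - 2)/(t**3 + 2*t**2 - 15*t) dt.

Factor the denominator: t*(t - 3)*(t + 5).
Partial-fraction decomposition: -3/(10*(t + 5)) + 1/(6*(t - 3)) + 2/(15*t).
Integrate each term: A/(t−a) contributes A·log|t−a|.

2*log(t)/15 + log(t - 3)/6 - 3*log(t + 5)/10 + C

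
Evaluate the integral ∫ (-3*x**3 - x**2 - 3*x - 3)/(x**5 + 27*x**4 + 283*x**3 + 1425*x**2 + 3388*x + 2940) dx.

23*log(x + 2)/300 - 181*log(x + 5)/6 + 627*log(x + 6)/4 - 6333*log(x + 7)/50 + 499/(5*x + 35) + C

Factor the denominator: (x + 2)*(x + 5)*(x + 6)*(x + 7)**2.
Partial-fraction decomposition: -6333/(50*(x + 7)) - 499/(5*(x + 7)**2) + 627/(4*(x + 6)) - 181/(6*(x + 5)) + 23/(300*(x + 2)).
Integrate each term; A/(x−a) gives A·log|x−a|; A/(x−a)² gives −A/(x−a).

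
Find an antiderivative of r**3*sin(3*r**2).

-r**2*cos(3*r**2)/6 + sin(3*r**2)/18 + C

Let u = r², du = 2r dr; rewrite as (1/2)∫ u^1·sin(3u) du.
Now integrate by parts 1 time.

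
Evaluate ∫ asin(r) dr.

Use integration by parts with u = arcsin(r), dv = dr.
Then du = 1/sqrt(-r**2 + 1) dr.

r*asin(r) + sqrt(-r**2 + 1) + C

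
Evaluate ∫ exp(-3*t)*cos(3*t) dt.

Let I denote the integral. Integrate by parts with u = cos(3*t), dv = exp(-3*t) dt, so v = -exp(-3*t)/3: I = -exp(-3*t)*cos(3*t)/3 − ∫ exp(-3*t)*sin(3*t) dt.
Apply parts again with u = sin(3*t), dv = exp(-3*t) dt: ∫ exp(-3*t)*sin(3*t) dt = -exp(-3*t)*sin(3*t)/3 + I. Substituting back brings back I: I = exp(-3*t)*sin(3*t)/3 - exp(-3*t)*cos(3*t)/3 − I.
Solving for I: (1 + 1)·I equals the remaining terms, so I = (1/2)·(exp(-3*t)*sin(3*t)/3 - exp(-3*t)*cos(3*t)/3).

exp(-3*t)*sin(3*t)/6 - exp(-3*t)*cos(3*t)/6 + C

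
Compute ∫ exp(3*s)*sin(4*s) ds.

Let I denote the integral. Integrate by parts with u = sin(4*s), dv = exp(3*s) ds, so v = exp(3*s)/3: I = exp(3*s)*sin(4*s)/3 − (4/3)·∫ exp(3*s)*cos(4*s) ds.
Apply parts again with u = cos(4*s), dv = exp(3*s) ds: ∫ exp(3*s)*cos(4*s) ds = exp(3*s)*cos(4*s)/3 + (4/3)·I. Substituting back brings back I: I = exp(3*s)*sin(4*s)/3 - 4*exp(3*s)*cos(4*s)/9 − (16/9)·I.
Solving for I: (1 + 16/9)·I equals the remaining terms, so I = (9/25)·(exp(3*s)*sin(4*s)/3 - 4*exp(3*s)*cos(4*s)/9).

3*exp(3*s)*sin(4*s)/25 - 4*exp(3*s)*cos(4*s)/25 + C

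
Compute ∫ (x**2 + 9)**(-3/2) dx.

x/(9*sqrt(x**2 + 9)) + C

Substitute x = 3·tan(θ), so dx = 3·sec(θ)^2 dθ and the radical becomes sqrt(x**2 + 9) = 3·sec(θ) by the Pythagorean identity.
Integrate the resulting trig expression in θ, then back-substitute tan(θ) = x/3, sec(θ) = sqrt(x**2 + 9)/3 (absorbing any constant into C).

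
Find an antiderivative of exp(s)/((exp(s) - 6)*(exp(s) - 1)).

log(exp(s) - 6)/5 - log(exp(s) - 1)/5 + C

Let u = e^s, du = e^s ds.
The integral becomes ∫ du/((u-1)(u-6)); decompose into partial fractions.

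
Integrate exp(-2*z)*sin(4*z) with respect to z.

-exp(-2*z)*sin(4*z)/10 - exp(-2*z)*cos(4*z)/5 + C

Let I denote the integral. Integrate by parts with u = sin(4*z), dv = exp(-2*z) dz, so v = -exp(-2*z)/2: I = -exp(-2*z)*sin(4*z)/2 + 2·∫ exp(-2*z)*cos(4*z) dz.
Apply parts again with u = cos(4*z), dv = exp(-2*z) dz: ∫ exp(-2*z)*cos(4*z) dz = -exp(-2*z)*cos(4*z)/2 − 2·I. Substituting back brings back I: I = -exp(-2*z)*sin(4*z)/2 - exp(-2*z)*cos(4*z) − 4·I.
Solving for I: (1 + 4)·I equals the remaining terms, so I = (1/5)·(-exp(-2*z)*sin(4*z)/2 - exp(-2*z)*cos(4*z)).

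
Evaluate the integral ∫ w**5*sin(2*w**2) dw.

Let u = w², du = 2w dw; rewrite as (1/2)∫ u^2·sin(2u) du.
Now integrate by parts 2 times.

-w**4*cos(2*w**2)/4 + w**2*sin(2*w**2)/4 + cos(2*w**2)/8 + C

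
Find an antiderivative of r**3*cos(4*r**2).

Let u = r², du = 2r dr; rewrite as (1/2)∫ u^1·cos(4u) du.
Now integrate by parts 1 time.

r**2*sin(4*r**2)/8 + cos(4*r**2)/32 + C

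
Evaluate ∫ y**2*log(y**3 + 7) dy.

y**3*log(y**3 + 7)/3 - y**3/3 + 7*log(y**3 + 7)/3 + C

Let u = y**3 + 7, so du = (3*y**2) dy.
The integral becomes (1/3)·∫ log(u) du; integrate by parts with u′=log(u), dv′=du.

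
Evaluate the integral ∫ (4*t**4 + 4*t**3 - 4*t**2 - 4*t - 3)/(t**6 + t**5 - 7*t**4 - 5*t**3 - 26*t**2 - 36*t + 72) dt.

Factor the denominator: (t - 3)*(t - 1)*(t + 2)*(t + 3)*(t**2 + 4).
Partial-fraction decomposition: -(43*t - 542)/(520*(t**2 + 4)) - 63/(104*(t + 3)) + 7/(40*(t + 2)) + 1/(40*(t - 1)) + 127/(260*(t - 3)).
Integrate each term; A/(t−a) gives A·log|t−a|; the (Bt+D)/(t²+p²) term gives a log and an atan.

127*log(t - 3)/260 + log(t - 1)/40 + 7*log(t + 2)/40 - 63*log(t + 3)/104 - 43*log(t**2 + 4)/1040 + 271*atan(t/2)/520 + C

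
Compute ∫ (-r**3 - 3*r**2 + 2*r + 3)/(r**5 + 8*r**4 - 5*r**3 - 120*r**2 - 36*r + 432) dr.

-5*log(r - 3)/42 + 13*log(r - 2)/240 - log(r + 3)/30 - 11*log(r + 4)/84 + 11*log(r + 6)/48 + C

Factor the denominator: (r - 3)*(r - 2)*(r + 3)*(r + 4)*(r + 6).
Partial-fraction decomposition: 11/(48*(r + 6)) - 11/(84*(r + 4)) - 1/(30*(r + 3)) + 13/(240*(r - 2)) - 5/(42*(r - 3)).
Integrate each term: A/(r−a) contributes A·log|r−a|.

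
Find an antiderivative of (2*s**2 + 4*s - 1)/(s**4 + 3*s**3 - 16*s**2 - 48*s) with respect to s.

Factor the denominator: s*(s - 4)*(s + 3)*(s + 4).
Partial-fraction decomposition: -15/(32*(s + 4)) + 5/(21*(s + 3)) + 47/(224*(s - 4)) + 1/(48*s).
Integrate each term: A/(s−a) contributes A·log|s−a|.

log(s)/48 + 47*log(s - 4)/224 + 5*log(s + 3)/21 - 15*log(s + 4)/32 + C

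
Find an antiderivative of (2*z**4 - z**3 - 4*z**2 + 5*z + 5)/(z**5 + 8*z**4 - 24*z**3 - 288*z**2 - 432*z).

-5*log(z)/432 + 2267*log(z - 6)/6912 + 19*log(z + 2)/256 + 103*log(z + 6)/64 + 2639/(288*z + 1728) + C

Factor the denominator: z*(z - 6)*(z + 2)*(z + 6)**2.
Partial-fraction decomposition: 103/(64*(z + 6)) - 2639/(288*(z + 6)**2) + 19/(256*(z + 2)) + 2267/(6912*(z - 6)) - 5/(432*z).
Integrate each term; A/(z−a) gives A·log|z−a|; A/(z−a)² gives −A/(z−a).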